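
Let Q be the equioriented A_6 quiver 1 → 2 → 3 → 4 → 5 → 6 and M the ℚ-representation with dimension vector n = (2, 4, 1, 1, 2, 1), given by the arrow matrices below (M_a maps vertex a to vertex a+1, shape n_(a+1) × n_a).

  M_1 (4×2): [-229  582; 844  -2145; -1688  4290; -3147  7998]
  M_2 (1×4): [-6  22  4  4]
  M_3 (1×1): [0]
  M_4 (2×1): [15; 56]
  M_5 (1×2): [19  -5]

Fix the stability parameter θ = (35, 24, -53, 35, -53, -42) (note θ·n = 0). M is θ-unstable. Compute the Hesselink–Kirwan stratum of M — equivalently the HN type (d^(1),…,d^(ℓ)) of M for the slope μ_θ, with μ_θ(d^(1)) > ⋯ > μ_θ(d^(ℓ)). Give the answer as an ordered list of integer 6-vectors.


Barcode: M ≅ I[1,2], I[1,3], I[2,2]^2, I[4,6], I[5,5]. HN layers by μ_θ (5 steps, strictly decreasing):
  μ^(1)=59/2; μ^(2)=24; μ^(3)=2; μ^(4)=-20; μ^(5)=-53

((1, 1, 0, 0, 0, 0); (0, 2, 0, 0, 0, 0); (1, 1, 1, 0, 0, 0); (0, 0, 0, 1, 1, 1); (0, 0, 0, 0, 1, 0))


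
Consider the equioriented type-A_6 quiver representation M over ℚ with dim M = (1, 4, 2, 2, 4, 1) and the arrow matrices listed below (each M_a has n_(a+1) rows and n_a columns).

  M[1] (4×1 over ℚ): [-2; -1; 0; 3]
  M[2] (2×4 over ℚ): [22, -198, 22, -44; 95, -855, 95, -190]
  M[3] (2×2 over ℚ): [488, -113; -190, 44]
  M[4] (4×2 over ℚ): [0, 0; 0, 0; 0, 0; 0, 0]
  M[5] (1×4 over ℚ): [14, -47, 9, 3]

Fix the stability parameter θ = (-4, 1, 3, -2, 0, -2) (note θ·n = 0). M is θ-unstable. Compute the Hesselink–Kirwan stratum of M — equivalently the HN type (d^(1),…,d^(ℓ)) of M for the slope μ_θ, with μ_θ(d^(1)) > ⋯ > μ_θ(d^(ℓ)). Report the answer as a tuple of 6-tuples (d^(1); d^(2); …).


Via rank(M_{q-1}∘⋯∘M_p): M ≅ I[1,4], I[2,2]^3, I[3,4], I[5,5]^3, I[5,6].
μ_θ-semistable layers: μ^(1)=1; μ^(2)=2/3; μ^(3)=1/2; μ^(4)=0; μ^(5)=-1; μ^(6)=-4

((0, 3, 0, 0, 0, 0); (0, 1, 1, 1, 0, 0); (0, 0, 1, 1, 0, 0); (0, 0, 0, 0, 3, 0); (0, 0, 0, 0, 1, 1); (1, 0, 0, 0, 0, 0))


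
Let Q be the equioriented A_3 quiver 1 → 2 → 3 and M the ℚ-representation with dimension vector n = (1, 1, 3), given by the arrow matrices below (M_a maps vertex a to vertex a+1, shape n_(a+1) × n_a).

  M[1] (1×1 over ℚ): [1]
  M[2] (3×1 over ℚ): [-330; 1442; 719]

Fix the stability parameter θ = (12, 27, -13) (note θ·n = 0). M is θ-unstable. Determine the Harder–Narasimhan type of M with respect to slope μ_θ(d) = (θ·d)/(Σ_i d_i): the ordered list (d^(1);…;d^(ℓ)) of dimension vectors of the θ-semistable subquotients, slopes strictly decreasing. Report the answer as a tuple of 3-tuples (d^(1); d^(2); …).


Barcode: M ≅ I[1,3], I[3,3]^2. HN layers by μ_θ (2 steps, strictly decreasing):
  μ^(1)=26/3; μ^(2)=-13

((1, 1, 1); (0, 0, 2))


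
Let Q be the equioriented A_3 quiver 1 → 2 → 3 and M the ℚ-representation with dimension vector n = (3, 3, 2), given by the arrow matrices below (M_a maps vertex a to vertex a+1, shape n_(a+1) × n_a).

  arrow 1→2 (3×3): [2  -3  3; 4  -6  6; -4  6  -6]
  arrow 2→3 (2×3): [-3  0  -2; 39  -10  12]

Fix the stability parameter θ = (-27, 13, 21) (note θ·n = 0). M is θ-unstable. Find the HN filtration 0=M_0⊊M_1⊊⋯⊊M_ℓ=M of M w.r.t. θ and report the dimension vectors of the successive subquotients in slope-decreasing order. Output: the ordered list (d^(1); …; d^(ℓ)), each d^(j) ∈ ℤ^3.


Barcode: M ≅ I[1,1]^2, I[1,3], I[2,2], I[2,3]. HN layers by μ_θ (3 steps, strictly decreasing):
  μ^(1)=21; μ^(2)=13; μ^(3)=-27

((0, 0, 2); (0, 3, 0); (3, 0, 0))


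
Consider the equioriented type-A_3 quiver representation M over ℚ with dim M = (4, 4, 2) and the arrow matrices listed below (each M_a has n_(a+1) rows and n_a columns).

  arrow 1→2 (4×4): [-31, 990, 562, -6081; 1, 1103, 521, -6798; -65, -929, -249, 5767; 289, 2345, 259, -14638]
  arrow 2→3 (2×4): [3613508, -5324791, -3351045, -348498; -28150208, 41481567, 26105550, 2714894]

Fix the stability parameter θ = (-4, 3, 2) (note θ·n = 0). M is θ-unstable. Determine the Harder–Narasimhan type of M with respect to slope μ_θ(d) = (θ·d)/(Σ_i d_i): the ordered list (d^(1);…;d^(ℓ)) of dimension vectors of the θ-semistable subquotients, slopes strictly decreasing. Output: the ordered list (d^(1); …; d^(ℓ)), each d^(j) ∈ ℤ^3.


Via rank(M_{q-1}∘⋯∘M_p): M ≅ I[1,1], I[1,2], I[1,3]^2, I[2,2].
μ_θ-semistable layers: μ^(1)=3; μ^(2)=5/2; μ^(3)=-4

((0, 2, 0); (0, 2, 2); (4, 0, 0))


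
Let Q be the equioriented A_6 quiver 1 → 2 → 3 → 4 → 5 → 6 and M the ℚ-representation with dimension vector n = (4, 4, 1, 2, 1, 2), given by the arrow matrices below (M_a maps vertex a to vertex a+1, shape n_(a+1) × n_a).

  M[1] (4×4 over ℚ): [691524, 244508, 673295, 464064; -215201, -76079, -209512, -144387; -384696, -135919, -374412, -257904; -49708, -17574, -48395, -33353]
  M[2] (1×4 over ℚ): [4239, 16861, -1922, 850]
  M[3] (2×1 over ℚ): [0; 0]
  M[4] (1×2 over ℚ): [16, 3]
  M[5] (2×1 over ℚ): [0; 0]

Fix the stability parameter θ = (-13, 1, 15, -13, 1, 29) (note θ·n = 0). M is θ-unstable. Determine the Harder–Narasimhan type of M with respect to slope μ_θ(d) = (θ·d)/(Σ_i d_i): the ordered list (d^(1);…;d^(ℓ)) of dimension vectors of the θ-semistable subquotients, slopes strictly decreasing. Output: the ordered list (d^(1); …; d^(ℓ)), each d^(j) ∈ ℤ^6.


Via rank(M_{q-1}∘⋯∘M_p): M ≅ I[1,2]^3, I[1,3], I[4,4], I[4,5], I[6,6]^2.
μ_θ-semistable layers: μ^(1)=29; μ^(2)=15; μ^(3)=1; μ^(4)=-13

((0, 0, 0, 0, 0, 2); (0, 0, 1, 0, 0, 0); (0, 4, 0, 0, 1, 0); (4, 0, 0, 2, 0, 0))


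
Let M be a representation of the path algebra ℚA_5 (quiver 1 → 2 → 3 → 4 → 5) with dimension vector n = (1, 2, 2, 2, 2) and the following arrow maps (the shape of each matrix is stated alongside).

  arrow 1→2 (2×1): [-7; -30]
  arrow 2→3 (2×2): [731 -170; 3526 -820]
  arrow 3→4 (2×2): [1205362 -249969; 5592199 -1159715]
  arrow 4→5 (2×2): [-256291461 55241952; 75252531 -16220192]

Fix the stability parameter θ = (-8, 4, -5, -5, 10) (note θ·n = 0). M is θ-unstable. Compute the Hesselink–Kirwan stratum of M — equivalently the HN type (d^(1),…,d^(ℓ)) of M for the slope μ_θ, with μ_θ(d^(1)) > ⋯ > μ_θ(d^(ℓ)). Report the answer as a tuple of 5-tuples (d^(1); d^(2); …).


Interval decomposition of M: I[1,4], I[2,2], I[3,5], I[5,5].
HN type (ℓ=5): μ^(1)=10; μ^(2)=4; μ^(3)=-2; μ^(4)=-5; μ^(5)=-8

((0, 0, 0, 0, 2); (0, 1, 0, 0, 0); (0, 1, 1, 1, 0); (0, 0, 1, 1, 0); (1, 0, 0, 0, 0))


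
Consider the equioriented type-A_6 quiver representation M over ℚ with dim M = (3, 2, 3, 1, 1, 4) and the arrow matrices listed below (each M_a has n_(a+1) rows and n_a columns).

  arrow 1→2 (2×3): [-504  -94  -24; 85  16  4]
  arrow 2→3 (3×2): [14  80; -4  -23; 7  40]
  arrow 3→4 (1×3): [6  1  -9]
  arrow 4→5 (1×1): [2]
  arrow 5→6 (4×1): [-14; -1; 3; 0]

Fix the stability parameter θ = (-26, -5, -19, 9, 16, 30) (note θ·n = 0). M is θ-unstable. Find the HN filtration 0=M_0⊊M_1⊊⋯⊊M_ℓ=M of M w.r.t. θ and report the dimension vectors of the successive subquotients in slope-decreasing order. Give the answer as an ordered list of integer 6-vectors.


Via rank(M_{q-1}∘⋯∘M_p): M ≅ I[1,1], I[1,3], I[1,6], I[3,3], I[6,6]^3.
μ_θ-semistable layers: μ^(1)=30; μ^(2)=16; μ^(3)=9; μ^(4)=-12; μ^(5)=-19; μ^(6)=-26

((0, 0, 0, 0, 0, 4); (0, 0, 0, 0, 1, 0); (0, 0, 0, 1, 0, 0); (0, 2, 2, 0, 0, 0); (0, 0, 1, 0, 0, 0); (3, 0, 0, 0, 0, 0))


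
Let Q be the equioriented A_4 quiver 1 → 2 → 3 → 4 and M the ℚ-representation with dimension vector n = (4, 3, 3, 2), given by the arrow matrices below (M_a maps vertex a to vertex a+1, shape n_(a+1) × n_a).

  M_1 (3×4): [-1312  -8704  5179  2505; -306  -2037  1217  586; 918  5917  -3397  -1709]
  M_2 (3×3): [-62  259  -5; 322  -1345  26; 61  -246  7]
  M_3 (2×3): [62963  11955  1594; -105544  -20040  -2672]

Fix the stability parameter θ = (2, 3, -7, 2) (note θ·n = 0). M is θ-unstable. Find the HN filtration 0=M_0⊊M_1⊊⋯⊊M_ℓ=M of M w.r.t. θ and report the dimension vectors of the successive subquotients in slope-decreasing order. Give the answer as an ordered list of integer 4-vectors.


Interval decomposition of M: I[1,1], I[1,3]^2, I[1,4], I[4,4].
HN type (ℓ=2): μ^(1)=2; μ^(2)=-2/3

((1, 0, 0, 2); (3, 3, 3, 0))


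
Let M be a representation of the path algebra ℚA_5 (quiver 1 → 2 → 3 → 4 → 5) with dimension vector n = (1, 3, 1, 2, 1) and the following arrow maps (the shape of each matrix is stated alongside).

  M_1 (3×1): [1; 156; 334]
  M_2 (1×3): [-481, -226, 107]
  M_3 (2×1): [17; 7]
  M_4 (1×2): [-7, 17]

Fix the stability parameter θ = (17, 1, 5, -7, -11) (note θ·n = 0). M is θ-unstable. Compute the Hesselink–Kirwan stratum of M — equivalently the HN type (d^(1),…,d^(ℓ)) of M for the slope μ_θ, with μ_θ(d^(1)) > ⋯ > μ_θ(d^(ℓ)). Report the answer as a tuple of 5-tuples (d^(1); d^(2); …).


Barcode: M ≅ I[1,4], I[2,2]^2, I[4,5]. HN layers by μ_θ (3 steps, strictly decreasing):
  μ^(1)=4; μ^(2)=1; μ^(3)=-9

((1, 1, 1, 1, 0); (0, 2, 0, 0, 0); (0, 0, 0, 1, 1))


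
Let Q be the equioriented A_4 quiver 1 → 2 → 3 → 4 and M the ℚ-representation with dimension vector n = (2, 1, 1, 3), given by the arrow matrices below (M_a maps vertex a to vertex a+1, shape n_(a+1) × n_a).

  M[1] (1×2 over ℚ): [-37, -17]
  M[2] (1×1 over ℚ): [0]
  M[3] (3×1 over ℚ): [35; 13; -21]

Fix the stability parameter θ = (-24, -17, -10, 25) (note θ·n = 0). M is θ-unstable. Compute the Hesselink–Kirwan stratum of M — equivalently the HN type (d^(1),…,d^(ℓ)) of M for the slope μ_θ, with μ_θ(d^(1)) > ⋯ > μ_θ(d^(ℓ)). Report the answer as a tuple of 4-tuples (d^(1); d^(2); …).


Via rank(M_{q-1}∘⋯∘M_p): M ≅ I[1,1], I[1,2], I[3,4], I[4,4]^2.
μ_θ-semistable layers: μ^(1)=25; μ^(2)=-10; μ^(3)=-17; μ^(4)=-24

((0, 0, 0, 3); (0, 0, 1, 0); (0, 1, 0, 0); (2, 0, 0, 0))


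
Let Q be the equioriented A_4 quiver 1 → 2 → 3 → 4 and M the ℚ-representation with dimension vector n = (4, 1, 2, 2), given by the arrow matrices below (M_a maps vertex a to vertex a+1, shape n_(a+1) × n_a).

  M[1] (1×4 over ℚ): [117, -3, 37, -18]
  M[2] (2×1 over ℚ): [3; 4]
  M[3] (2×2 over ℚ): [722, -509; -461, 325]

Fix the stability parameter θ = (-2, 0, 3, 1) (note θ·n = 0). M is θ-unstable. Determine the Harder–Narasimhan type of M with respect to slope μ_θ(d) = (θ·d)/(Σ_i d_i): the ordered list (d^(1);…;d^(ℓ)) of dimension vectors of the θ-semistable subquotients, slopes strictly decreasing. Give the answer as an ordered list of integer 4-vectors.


Via rank(M_{q-1}∘⋯∘M_p): M ≅ I[1,1]^3, I[1,4], I[3,4].
μ_θ-semistable layers: μ^(1)=2; μ^(2)=0; μ^(3)=-2

((0, 0, 2, 2); (0, 1, 0, 0); (4, 0, 0, 0))


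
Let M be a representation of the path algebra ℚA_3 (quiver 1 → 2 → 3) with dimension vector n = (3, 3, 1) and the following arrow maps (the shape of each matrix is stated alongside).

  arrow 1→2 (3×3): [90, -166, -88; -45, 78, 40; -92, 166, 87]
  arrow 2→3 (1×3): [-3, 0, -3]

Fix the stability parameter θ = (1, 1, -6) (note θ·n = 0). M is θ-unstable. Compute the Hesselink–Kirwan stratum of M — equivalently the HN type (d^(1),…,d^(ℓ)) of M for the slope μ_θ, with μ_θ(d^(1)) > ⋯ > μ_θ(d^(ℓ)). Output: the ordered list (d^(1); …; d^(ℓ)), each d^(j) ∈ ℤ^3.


Via rank(M_{q-1}∘⋯∘M_p): M ≅ I[1,2]^2, I[1,3].
μ_θ-semistable layers: μ^(1)=1; μ^(2)=-4/3

((2, 2, 0); (1, 1, 1))


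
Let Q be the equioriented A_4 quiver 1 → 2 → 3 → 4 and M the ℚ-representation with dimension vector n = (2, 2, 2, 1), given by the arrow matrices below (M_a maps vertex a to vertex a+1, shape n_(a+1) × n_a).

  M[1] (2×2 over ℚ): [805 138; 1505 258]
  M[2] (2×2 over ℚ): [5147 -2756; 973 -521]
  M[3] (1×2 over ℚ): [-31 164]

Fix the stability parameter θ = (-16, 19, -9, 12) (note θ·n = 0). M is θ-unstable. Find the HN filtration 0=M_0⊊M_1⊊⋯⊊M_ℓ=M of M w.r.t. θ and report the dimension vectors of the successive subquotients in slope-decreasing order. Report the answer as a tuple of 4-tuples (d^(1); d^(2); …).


Interval decomposition of M: I[1,1], I[1,4], I[2,3].
HN type (ℓ=3): μ^(1)=12; μ^(2)=5; μ^(3)=-16

((0, 0, 0, 1); (0, 2, 2, 0); (2, 0, 0, 0))


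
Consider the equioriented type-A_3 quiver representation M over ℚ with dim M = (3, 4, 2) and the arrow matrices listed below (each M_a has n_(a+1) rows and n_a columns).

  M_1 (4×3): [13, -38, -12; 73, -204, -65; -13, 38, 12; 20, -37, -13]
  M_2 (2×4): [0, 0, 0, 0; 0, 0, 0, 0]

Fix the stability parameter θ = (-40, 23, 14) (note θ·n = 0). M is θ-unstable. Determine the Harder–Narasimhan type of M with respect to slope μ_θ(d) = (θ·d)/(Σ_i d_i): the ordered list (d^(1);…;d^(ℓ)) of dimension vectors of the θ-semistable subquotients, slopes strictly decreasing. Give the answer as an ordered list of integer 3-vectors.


Via rank(M_{q-1}∘⋯∘M_p): M ≅ I[1,2]^3, I[2,2], I[3,3]^2.
μ_θ-semistable layers: μ^(1)=23; μ^(2)=14; μ^(3)=-40

((0, 4, 0); (0, 0, 2); (3, 0, 0))


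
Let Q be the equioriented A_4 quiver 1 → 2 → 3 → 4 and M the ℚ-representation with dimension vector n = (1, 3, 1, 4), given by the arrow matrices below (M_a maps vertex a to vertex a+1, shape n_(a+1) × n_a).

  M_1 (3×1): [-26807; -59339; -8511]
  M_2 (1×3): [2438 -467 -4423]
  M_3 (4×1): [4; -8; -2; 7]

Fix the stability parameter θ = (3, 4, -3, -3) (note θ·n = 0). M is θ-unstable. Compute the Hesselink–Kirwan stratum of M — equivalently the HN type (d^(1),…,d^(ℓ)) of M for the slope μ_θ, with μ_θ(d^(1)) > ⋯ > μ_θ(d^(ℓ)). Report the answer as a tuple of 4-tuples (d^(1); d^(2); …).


Via rank(M_{q-1}∘⋯∘M_p): M ≅ I[1,2], I[2,2], I[2,4], I[4,4]^3.
μ_θ-semistable layers: μ^(1)=4; μ^(2)=3; μ^(3)=-2/3; μ^(4)=-3

((0, 2, 0, 0); (1, 0, 0, 0); (0, 1, 1, 1); (0, 0, 0, 3))


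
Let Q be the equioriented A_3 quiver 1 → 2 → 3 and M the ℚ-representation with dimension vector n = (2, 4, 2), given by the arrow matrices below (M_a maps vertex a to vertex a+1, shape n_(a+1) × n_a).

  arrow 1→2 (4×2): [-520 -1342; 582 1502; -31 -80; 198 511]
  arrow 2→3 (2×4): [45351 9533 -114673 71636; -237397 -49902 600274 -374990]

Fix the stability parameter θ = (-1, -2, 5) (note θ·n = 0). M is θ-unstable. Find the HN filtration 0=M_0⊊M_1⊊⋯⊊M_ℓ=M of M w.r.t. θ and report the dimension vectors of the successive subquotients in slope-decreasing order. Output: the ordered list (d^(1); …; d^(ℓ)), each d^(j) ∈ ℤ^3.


Interval decomposition of M: I[1,2], I[1,3], I[2,2], I[2,3].
HN type (ℓ=3): μ^(1)=5; μ^(2)=-3/2; μ^(3)=-2

((0, 0, 2); (2, 2, 0); (0, 2, 0))


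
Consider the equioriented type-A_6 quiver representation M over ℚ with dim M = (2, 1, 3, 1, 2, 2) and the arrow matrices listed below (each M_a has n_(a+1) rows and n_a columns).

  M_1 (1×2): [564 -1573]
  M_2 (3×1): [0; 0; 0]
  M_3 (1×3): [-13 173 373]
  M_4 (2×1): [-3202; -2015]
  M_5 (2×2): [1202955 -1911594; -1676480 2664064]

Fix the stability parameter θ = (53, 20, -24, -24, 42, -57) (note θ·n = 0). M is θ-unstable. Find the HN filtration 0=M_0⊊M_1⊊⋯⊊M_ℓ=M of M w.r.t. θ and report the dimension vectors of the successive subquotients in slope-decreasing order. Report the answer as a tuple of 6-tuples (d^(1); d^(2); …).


Barcode: M ≅ I[1,1], I[1,2], I[3,3]^2, I[3,5], I[5,6], I[6,6]. HN layers by μ_θ (6 steps, strictly decreasing):
  μ^(1)=53; μ^(2)=42; μ^(3)=73/2; μ^(4)=-15/2; μ^(5)=-24; μ^(6)=-57

((1, 0, 0, 0, 0, 0); (0, 0, 0, 0, 1, 0); (1, 1, 0, 0, 0, 0); (0, 0, 0, 0, 1, 1); (0, 0, 3, 1, 0, 0); (0, 0, 0, 0, 0, 1))


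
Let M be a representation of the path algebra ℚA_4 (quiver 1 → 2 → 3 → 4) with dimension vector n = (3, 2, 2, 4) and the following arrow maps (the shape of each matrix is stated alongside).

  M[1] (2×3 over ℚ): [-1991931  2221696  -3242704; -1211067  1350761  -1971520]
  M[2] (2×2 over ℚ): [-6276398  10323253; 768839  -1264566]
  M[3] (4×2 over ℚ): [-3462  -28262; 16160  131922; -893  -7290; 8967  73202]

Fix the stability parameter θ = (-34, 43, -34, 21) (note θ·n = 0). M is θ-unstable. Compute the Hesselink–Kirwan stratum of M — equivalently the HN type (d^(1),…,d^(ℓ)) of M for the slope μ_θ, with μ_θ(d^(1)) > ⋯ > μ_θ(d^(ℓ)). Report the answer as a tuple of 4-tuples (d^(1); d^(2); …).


Barcode: M ≅ I[1,1], I[1,4]^2, I[4,4]^2. HN layers by μ_θ (3 steps, strictly decreasing):
  μ^(1)=21; μ^(2)=9/2; μ^(3)=-34

((0, 0, 0, 4); (0, 2, 2, 0); (3, 0, 0, 0))


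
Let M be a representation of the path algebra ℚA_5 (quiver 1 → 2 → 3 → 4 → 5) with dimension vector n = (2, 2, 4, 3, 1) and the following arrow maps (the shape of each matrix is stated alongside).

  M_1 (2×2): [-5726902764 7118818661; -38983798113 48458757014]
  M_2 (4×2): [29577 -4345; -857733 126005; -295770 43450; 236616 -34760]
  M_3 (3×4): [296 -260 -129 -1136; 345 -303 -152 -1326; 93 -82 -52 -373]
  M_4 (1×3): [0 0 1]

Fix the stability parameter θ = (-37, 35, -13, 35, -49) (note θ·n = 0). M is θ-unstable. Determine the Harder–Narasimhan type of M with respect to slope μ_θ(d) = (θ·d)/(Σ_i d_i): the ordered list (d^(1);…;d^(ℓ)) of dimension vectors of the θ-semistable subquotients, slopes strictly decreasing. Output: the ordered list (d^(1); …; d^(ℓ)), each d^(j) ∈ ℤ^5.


Interval decomposition of M: I[1,2], I[1,5], I[3,3], I[3,4]^2.
HN type (ℓ=4): μ^(1)=35; μ^(2)=2; μ^(3)=-13; μ^(4)=-37

((0, 1, 0, 2, 0); (0, 1, 1, 1, 1); (0, 0, 3, 0, 0); (2, 0, 0, 0, 0))


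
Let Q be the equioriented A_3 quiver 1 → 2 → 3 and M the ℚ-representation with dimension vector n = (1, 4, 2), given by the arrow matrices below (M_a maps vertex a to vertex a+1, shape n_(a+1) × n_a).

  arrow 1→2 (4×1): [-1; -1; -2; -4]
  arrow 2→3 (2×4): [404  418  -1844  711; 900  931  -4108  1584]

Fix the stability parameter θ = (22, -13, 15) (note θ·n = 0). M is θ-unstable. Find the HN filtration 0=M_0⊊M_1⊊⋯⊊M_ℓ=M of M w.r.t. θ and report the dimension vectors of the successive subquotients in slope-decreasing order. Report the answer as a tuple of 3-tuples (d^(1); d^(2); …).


Via rank(M_{q-1}∘⋯∘M_p): M ≅ I[1,3], I[2,2]^2, I[2,3].
μ_θ-semistable layers: μ^(1)=15; μ^(2)=9/2; μ^(3)=-13

((0, 0, 2); (1, 1, 0); (0, 3, 0))


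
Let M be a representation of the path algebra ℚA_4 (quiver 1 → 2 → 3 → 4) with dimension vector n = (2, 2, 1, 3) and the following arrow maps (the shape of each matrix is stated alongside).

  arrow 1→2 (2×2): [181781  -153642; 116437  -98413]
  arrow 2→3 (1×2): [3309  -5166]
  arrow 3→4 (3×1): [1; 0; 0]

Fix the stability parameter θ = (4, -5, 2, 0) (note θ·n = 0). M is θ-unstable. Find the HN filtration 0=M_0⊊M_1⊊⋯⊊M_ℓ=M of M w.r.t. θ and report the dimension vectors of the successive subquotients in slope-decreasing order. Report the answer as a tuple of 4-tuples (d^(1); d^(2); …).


Via rank(M_{q-1}∘⋯∘M_p): M ≅ I[1,2], I[1,4], I[4,4]^2.
μ_θ-semistable layers: μ^(1)=1; μ^(2)=0; μ^(3)=-1/2

((0, 0, 1, 1); (0, 0, 0, 2); (2, 2, 0, 0))


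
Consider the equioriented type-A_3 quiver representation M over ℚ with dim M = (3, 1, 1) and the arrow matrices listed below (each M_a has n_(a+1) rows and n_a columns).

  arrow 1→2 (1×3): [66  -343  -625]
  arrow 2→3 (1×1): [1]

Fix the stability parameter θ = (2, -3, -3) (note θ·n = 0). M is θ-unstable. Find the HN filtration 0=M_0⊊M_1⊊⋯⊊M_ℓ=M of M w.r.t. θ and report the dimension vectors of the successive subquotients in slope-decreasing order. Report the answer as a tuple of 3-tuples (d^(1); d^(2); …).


Via rank(M_{q-1}∘⋯∘M_p): M ≅ I[1,1]^2, I[1,3].
μ_θ-semistable layers: μ^(1)=2; μ^(2)=-4/3

((2, 0, 0); (1, 1, 1))


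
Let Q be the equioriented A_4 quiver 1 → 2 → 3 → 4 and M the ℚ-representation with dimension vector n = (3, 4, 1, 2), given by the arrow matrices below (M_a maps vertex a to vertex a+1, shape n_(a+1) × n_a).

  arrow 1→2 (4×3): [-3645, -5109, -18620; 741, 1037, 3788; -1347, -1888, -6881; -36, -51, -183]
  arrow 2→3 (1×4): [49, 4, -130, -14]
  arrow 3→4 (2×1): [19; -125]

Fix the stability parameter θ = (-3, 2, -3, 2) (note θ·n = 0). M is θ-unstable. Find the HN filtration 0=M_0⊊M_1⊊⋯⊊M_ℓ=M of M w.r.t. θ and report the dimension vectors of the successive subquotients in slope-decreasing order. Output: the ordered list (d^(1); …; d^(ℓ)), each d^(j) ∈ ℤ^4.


Via rank(M_{q-1}∘⋯∘M_p): M ≅ I[1,1], I[1,2], I[1,4], I[2,2]^2, I[4,4].
μ_θ-semistable layers: μ^(1)=2; μ^(2)=-1/2; μ^(3)=-3

((0, 3, 0, 2); (0, 1, 1, 0); (3, 0, 0, 0))


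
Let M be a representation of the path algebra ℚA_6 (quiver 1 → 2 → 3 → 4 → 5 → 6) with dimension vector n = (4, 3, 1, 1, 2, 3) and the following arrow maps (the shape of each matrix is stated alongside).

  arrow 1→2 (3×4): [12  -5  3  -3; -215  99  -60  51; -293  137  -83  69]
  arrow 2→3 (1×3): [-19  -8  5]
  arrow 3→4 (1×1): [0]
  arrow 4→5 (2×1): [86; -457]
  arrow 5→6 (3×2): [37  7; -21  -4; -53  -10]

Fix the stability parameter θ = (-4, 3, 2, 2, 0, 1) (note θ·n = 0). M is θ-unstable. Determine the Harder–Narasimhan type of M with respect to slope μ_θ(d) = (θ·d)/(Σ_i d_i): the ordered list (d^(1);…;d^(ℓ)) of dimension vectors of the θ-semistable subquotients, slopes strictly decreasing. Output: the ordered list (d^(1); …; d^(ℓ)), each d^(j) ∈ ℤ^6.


Via rank(M_{q-1}∘⋯∘M_p): M ≅ I[1,1], I[1,2]^2, I[1,3], I[4,6], I[5,6], I[6,6].
μ_θ-semistable layers: μ^(1)=3; μ^(2)=5/2; μ^(3)=1; μ^(4)=0; μ^(5)=-4

((0, 2, 0, 0, 0, 0); (0, 1, 1, 0, 0, 0); (0, 0, 0, 1, 1, 3); (0, 0, 0, 0, 1, 0); (4, 0, 0, 0, 0, 0))


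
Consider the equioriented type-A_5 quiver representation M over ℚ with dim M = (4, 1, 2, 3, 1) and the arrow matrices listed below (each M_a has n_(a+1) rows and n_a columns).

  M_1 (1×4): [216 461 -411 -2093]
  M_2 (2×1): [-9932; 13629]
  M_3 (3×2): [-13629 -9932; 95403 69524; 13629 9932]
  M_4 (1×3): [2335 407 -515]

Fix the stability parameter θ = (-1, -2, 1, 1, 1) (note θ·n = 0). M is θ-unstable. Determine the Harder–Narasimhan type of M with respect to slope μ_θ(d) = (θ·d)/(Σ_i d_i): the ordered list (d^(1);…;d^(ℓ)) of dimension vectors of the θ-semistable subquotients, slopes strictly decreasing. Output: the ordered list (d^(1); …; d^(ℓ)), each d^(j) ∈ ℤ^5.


Via rank(M_{q-1}∘⋯∘M_p): M ≅ I[1,1]^3, I[1,3], I[3,5], I[4,4]^2.
μ_θ-semistable layers: μ^(1)=1; μ^(2)=-1; μ^(3)=-3/2

((0, 0, 2, 3, 1); (3, 0, 0, 0, 0); (1, 1, 0, 0, 0))


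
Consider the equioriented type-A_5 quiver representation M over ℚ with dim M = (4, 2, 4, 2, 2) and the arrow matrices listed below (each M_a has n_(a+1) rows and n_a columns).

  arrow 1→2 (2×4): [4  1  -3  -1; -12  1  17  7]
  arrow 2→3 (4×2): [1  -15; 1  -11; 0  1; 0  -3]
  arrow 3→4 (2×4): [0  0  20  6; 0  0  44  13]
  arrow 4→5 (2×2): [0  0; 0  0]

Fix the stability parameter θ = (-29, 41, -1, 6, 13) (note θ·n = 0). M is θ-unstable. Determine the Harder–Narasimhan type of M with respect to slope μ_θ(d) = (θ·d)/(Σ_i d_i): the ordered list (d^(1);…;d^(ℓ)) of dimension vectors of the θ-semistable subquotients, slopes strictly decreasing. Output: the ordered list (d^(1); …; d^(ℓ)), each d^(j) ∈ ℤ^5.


Via rank(M_{q-1}∘⋯∘M_p): M ≅ I[1,1]^2, I[1,3], I[1,4], I[3,3], I[3,4], I[5,5]^2.
μ_θ-semistable layers: μ^(1)=20; μ^(2)=46/3; μ^(3)=13; μ^(4)=6; μ^(5)=-1; μ^(6)=-29

((0, 1, 1, 0, 0); (0, 1, 1, 1, 0); (0, 0, 0, 0, 2); (0, 0, 0, 1, 0); (0, 0, 2, 0, 0); (4, 0, 0, 0, 0))


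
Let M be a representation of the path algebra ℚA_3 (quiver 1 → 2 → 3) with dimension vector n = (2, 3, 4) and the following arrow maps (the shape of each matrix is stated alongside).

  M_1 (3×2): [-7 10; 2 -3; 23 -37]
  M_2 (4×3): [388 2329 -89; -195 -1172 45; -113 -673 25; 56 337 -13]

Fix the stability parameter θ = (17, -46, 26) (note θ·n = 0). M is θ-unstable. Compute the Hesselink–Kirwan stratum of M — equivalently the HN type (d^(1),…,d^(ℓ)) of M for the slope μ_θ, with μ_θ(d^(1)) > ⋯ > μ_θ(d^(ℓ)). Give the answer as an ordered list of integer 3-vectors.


Barcode: M ≅ I[1,3]^2, I[2,3], I[3,3]. HN layers by μ_θ (3 steps, strictly decreasing):
  μ^(1)=26; μ^(2)=-29/2; μ^(3)=-46

((0, 0, 4); (2, 2, 0); (0, 1, 0))


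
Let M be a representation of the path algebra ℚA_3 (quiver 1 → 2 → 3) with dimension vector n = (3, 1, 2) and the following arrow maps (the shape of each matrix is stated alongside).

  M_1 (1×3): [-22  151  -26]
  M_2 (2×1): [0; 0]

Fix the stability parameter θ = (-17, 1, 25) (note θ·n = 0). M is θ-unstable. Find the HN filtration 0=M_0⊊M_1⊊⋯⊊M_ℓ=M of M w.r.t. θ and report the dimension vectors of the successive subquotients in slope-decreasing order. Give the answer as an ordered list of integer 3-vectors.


Barcode: M ≅ I[1,1]^2, I[1,2], I[3,3]^2. HN layers by μ_θ (3 steps, strictly decreasing):
  μ^(1)=25; μ^(2)=1; μ^(3)=-17

((0, 0, 2); (0, 1, 0); (3, 0, 0))


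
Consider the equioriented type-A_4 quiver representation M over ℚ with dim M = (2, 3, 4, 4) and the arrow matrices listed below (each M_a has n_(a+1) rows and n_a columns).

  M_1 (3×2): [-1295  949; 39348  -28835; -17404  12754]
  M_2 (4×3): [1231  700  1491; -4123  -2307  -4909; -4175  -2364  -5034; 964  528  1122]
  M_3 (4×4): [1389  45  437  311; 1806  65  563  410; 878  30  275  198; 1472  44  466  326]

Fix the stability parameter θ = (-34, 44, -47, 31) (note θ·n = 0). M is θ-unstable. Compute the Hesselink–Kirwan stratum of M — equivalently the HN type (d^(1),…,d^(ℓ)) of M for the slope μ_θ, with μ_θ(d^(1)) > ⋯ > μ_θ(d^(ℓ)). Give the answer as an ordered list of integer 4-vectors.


Barcode: M ≅ I[1,4]^2, I[2,4], I[3,4]. HN layers by μ_θ (4 steps, strictly decreasing):
  μ^(1)=31; μ^(2)=-3/2; μ^(3)=-34; μ^(4)=-47

((0, 0, 0, 4); (0, 3, 3, 0); (2, 0, 0, 0); (0, 0, 1, 0))


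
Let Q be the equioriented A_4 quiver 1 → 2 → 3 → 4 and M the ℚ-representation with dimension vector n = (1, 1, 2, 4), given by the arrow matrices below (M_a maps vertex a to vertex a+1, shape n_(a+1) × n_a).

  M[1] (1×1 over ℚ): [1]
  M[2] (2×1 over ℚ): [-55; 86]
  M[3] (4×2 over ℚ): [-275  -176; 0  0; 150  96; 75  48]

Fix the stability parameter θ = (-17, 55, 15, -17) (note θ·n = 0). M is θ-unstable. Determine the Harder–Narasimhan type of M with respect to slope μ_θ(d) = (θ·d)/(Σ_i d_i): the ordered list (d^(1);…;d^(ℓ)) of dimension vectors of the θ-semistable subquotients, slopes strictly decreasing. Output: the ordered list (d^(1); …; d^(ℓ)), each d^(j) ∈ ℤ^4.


Interval decomposition of M: I[1,4], I[3,3], I[4,4]^3.
HN type (ℓ=3): μ^(1)=53/3; μ^(2)=15; μ^(3)=-17

((0, 1, 1, 1); (0, 0, 1, 0); (1, 0, 0, 3))


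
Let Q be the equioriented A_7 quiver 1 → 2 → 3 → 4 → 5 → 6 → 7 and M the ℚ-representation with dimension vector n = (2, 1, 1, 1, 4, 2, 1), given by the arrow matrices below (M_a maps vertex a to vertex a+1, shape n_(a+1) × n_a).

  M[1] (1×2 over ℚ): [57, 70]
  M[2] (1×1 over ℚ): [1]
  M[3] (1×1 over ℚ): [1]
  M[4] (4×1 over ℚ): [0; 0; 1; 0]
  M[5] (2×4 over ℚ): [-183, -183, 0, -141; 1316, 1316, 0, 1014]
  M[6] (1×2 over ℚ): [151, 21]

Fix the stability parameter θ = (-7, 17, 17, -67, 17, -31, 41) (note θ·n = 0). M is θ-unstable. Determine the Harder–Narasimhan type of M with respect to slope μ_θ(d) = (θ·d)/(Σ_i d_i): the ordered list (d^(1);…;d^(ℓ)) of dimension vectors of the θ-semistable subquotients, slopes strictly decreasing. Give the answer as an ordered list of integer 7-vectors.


Via rank(M_{q-1}∘⋯∘M_p): M ≅ I[1,1], I[1,5], I[5,5], I[5,6], I[5,7].
μ_θ-semistable layers: μ^(1)=41; μ^(2)=17; μ^(3)=-7; μ^(4)=-10

((0, 0, 0, 0, 0, 0, 1); (0, 0, 0, 0, 2, 0, 0); (1, 0, 0, 0, 2, 2, 0); (1, 1, 1, 1, 0, 0, 0))


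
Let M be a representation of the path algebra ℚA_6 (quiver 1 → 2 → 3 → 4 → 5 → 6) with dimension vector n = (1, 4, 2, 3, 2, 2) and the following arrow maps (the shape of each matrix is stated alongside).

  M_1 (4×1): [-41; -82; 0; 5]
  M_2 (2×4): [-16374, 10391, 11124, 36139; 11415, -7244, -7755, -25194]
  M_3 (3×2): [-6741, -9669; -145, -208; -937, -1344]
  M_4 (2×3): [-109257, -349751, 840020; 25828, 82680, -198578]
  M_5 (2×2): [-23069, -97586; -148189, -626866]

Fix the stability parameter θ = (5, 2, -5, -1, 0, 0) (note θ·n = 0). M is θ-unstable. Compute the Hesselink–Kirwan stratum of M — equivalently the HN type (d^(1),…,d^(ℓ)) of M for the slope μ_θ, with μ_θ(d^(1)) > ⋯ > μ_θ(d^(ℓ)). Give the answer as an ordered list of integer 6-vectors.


Interval decomposition of M: I[1,6], I[2,2]^2, I[2,5], I[4,4], I[6,6].
HN type (ℓ=5): μ^(1)=2; μ^(2)=1/6; μ^(3)=0; μ^(4)=-1; μ^(5)=-3/2

((0, 2, 0, 0, 0, 0); (1, 1, 1, 1, 1, 1); (0, 0, 0, 0, 1, 1); (0, 0, 0, 2, 0, 0); (0, 1, 1, 0, 0, 0))


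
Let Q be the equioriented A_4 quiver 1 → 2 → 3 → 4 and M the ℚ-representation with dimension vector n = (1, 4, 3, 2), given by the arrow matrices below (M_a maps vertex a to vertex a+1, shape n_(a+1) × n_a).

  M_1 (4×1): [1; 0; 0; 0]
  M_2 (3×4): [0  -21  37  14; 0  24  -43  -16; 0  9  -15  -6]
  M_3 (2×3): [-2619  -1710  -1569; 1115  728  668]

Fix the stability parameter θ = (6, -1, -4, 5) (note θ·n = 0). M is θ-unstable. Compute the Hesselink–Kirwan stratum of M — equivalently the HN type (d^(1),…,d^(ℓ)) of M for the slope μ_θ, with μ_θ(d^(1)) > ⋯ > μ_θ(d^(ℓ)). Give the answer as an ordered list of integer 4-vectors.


Via rank(M_{q-1}∘⋯∘M_p): M ≅ I[1,2], I[2,2], I[2,3], I[2,4], I[3,4].
μ_θ-semistable layers: μ^(1)=5; μ^(2)=5/2; μ^(3)=-1; μ^(4)=-5/2; μ^(5)=-4

((0, 0, 0, 2); (1, 1, 0, 0); (0, 1, 0, 0); (0, 2, 2, 0); (0, 0, 1, 0))


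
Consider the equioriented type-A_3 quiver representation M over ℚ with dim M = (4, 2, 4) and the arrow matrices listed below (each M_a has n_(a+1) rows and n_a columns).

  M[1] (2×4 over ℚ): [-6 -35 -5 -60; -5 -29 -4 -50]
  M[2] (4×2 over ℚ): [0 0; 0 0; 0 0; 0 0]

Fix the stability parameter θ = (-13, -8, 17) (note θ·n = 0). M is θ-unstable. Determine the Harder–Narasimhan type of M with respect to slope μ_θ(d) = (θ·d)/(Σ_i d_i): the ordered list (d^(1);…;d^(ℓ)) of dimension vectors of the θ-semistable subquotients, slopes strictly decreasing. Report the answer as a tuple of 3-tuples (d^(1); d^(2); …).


Barcode: M ≅ I[1,1]^2, I[1,2]^2, I[3,3]^4. HN layers by μ_θ (3 steps, strictly decreasing):
  μ^(1)=17; μ^(2)=-8; μ^(3)=-13

((0, 0, 4); (0, 2, 0); (4, 0, 0))


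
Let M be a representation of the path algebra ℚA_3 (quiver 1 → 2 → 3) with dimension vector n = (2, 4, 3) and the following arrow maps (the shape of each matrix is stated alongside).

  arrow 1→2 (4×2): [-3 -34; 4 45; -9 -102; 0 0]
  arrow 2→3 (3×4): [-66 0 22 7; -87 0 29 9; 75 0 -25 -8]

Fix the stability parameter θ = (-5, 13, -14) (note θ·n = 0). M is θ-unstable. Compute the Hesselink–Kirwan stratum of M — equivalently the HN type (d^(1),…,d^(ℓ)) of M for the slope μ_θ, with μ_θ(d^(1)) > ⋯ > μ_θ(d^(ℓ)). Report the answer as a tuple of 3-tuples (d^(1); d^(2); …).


Interval decomposition of M: I[1,2]^2, I[2,3]^2, I[3,3].
HN type (ℓ=4): μ^(1)=13; μ^(2)=-1/2; μ^(3)=-5; μ^(4)=-14

((0, 2, 0); (0, 2, 2); (2, 0, 0); (0, 0, 1))


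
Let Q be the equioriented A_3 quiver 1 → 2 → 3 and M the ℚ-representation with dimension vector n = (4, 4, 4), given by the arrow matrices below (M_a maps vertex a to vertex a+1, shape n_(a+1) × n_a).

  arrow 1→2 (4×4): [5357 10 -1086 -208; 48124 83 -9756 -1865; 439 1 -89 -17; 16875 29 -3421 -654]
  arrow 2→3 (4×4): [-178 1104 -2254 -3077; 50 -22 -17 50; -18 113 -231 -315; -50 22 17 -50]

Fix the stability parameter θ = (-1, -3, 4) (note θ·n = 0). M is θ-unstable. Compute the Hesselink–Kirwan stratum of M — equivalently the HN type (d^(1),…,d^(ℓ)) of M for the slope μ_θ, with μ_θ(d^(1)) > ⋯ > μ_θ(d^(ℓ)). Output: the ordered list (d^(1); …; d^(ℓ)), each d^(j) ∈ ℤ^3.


Barcode: M ≅ I[1,2], I[1,3]^3, I[3,3]. HN layers by μ_θ (2 steps, strictly decreasing):
  μ^(1)=4; μ^(2)=-2

((0, 0, 4); (4, 4, 0))


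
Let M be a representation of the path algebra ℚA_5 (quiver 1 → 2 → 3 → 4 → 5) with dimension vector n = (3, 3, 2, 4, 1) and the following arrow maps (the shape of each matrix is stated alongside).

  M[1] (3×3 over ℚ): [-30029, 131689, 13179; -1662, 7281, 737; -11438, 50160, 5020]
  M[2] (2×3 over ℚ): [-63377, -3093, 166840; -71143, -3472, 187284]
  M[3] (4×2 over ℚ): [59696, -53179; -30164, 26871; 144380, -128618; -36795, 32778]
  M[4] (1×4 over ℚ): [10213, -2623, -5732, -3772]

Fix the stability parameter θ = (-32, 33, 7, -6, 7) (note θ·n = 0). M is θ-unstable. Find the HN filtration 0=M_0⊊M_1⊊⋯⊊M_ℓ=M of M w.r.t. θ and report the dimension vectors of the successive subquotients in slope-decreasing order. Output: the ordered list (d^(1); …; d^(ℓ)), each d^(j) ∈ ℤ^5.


Interval decomposition of M: I[1,2], I[1,4]^2, I[4,4], I[4,5].
HN type (ℓ=5): μ^(1)=33; μ^(2)=34/3; μ^(3)=7; μ^(4)=-6; μ^(5)=-32

((0, 1, 0, 0, 0); (0, 2, 2, 2, 0); (0, 0, 0, 0, 1); (0, 0, 0, 2, 0); (3, 0, 0, 0, 0))


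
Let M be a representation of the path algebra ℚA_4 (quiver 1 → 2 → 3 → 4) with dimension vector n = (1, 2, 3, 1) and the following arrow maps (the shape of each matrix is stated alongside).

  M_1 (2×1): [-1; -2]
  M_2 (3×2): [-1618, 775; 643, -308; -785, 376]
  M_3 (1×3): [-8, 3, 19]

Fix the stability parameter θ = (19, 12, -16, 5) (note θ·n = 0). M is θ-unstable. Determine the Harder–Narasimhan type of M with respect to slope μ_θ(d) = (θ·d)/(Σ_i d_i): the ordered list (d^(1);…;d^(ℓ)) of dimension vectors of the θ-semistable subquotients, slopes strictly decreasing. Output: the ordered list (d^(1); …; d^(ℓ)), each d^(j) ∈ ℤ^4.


Barcode: M ≅ I[1,4], I[2,3], I[3,3]. HN layers by μ_θ (3 steps, strictly decreasing):
  μ^(1)=5; μ^(2)=-2; μ^(3)=-16

((1, 1, 1, 1); (0, 1, 1, 0); (0, 0, 1, 0))


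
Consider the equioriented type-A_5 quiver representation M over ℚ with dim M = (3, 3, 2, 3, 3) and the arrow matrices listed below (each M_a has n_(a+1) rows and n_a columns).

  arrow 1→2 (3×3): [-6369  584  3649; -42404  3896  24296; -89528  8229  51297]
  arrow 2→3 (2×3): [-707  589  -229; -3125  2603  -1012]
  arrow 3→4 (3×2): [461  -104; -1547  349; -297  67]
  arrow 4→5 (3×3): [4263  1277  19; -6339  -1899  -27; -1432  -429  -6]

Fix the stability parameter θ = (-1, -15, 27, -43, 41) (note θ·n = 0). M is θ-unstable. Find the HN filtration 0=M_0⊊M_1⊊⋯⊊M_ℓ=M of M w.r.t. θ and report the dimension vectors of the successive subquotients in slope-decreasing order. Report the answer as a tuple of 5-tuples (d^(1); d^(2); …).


Via rank(M_{q-1}∘⋯∘M_p): M ≅ I[1,2], I[1,5]^2, I[4,4], I[5,5].
μ_θ-semistable layers: μ^(1)=41; μ^(2)=-8; μ^(3)=-43

((0, 0, 0, 0, 3); (3, 3, 2, 2, 0); (0, 0, 0, 1, 0))


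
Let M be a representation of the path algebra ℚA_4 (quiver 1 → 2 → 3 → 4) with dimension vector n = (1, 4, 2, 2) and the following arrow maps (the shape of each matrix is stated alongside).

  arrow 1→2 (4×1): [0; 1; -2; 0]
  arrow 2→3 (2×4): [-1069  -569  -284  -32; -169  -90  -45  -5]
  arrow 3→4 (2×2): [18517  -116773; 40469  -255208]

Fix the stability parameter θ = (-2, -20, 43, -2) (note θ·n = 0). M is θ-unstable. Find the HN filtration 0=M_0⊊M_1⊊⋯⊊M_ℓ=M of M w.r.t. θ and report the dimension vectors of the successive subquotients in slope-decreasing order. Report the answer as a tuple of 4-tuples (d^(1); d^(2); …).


Barcode: M ≅ I[1,4], I[2,2]^2, I[2,4]. HN layers by μ_θ (3 steps, strictly decreasing):
  μ^(1)=41/2; μ^(2)=-11; μ^(3)=-20

((0, 0, 2, 2); (1, 1, 0, 0); (0, 3, 0, 0))


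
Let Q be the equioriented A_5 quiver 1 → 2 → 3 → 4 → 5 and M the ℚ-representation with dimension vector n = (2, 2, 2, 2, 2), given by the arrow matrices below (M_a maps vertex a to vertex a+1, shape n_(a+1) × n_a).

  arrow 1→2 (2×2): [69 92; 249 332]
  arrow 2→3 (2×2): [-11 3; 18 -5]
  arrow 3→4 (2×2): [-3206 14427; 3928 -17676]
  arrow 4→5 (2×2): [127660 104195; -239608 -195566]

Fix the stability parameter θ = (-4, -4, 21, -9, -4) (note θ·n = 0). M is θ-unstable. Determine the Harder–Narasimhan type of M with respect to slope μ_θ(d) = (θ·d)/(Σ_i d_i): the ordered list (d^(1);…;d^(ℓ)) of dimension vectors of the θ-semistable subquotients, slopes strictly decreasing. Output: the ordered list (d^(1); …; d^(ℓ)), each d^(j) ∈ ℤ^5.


Barcode: M ≅ I[1,1], I[1,4], I[2,3], I[4,5], I[5,5]. HN layers by μ_θ (4 steps, strictly decreasing):
  μ^(1)=21; μ^(2)=6; μ^(3)=-4; μ^(4)=-9

((0, 0, 1, 0, 0); (0, 0, 1, 1, 0); (2, 2, 0, 0, 2); (0, 0, 0, 1, 0))


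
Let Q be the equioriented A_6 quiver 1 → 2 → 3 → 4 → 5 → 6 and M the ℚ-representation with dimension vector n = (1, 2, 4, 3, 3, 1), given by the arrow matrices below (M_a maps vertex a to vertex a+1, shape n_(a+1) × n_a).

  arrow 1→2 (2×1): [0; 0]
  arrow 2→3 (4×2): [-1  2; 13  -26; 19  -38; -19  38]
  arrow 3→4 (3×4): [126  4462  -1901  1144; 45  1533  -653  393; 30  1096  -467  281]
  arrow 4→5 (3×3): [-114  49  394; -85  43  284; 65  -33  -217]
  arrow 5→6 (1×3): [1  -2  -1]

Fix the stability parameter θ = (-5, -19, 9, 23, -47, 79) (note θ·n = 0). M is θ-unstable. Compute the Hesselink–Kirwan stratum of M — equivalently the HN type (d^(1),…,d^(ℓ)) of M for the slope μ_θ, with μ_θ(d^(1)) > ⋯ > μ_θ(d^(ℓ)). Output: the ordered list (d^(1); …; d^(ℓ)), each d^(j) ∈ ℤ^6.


Via rank(M_{q-1}∘⋯∘M_p): M ≅ I[1,1], I[2,2], I[2,6], I[3,3], I[3,5]^2.
μ_θ-semistable layers: μ^(1)=79; μ^(2)=9; μ^(3)=-5; μ^(4)=-19

((0, 0, 0, 0, 0, 1); (0, 0, 1, 0, 0, 0); (1, 0, 3, 3, 3, 0); (0, 2, 0, 0, 0, 0))


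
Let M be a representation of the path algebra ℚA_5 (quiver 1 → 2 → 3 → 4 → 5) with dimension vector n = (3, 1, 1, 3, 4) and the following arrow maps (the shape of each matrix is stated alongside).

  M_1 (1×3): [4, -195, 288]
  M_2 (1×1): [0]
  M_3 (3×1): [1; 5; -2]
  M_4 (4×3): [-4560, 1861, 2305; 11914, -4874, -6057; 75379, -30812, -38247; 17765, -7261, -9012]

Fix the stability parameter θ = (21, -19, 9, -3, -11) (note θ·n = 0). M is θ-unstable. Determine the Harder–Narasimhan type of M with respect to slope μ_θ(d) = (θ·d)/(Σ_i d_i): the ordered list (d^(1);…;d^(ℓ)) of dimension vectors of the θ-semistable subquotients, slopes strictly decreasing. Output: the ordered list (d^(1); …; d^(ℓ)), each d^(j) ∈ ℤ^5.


Via rank(M_{q-1}∘⋯∘M_p): M ≅ I[1,1]^2, I[1,2], I[3,5], I[4,5]^2, I[5,5].
μ_θ-semistable layers: μ^(1)=21; μ^(2)=1; μ^(3)=-5/3; μ^(4)=-7; μ^(5)=-11

((2, 0, 0, 0, 0); (1, 1, 0, 0, 0); (0, 0, 1, 1, 1); (0, 0, 0, 2, 2); (0, 0, 0, 0, 1))


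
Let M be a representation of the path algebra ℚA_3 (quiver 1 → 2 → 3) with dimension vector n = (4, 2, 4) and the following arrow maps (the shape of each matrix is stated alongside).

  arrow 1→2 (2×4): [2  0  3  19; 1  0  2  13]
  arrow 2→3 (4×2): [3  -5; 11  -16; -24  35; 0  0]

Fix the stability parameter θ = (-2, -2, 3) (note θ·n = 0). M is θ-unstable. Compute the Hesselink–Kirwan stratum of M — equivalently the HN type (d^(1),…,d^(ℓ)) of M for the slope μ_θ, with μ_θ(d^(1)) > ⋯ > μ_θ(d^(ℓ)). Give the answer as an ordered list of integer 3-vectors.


Barcode: M ≅ I[1,1]^2, I[1,3]^2, I[3,3]^2. HN layers by μ_θ (2 steps, strictly decreasing):
  μ^(1)=3; μ^(2)=-2

((0, 0, 4); (4, 2, 0))
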